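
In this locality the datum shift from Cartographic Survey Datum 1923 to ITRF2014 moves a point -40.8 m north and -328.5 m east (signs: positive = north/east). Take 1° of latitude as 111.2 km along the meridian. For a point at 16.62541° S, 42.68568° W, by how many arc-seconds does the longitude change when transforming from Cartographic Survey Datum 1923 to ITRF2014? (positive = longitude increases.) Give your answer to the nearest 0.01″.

At latitude -16.62541°, cos φ = 0.958196.
1° of longitude at this latitude = 111.2 × cos φ = 106.55 km, so Δλ = -328.5 / 106551.4 = -0.0030830° = -11.099″.

Δλ = -11.10″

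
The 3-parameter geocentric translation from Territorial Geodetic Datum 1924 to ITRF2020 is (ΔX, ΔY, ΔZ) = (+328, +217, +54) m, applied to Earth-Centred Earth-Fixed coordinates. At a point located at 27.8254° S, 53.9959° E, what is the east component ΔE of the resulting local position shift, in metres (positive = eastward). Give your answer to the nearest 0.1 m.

The local east axis at (φ, λ) is (−sin λ, cos λ, 0), so ΔE = −sin(53.9959°)·328 + cos(53.9959°)·217 = -137.78 m.

ΔE = -137.8 m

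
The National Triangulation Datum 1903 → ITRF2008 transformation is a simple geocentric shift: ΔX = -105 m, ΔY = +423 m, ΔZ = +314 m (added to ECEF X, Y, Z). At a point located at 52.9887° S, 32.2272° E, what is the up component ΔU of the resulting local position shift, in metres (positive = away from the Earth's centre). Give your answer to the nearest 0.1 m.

At φ = -52.9887°, λ = 32.2272°: sin φ = -0.798517, cos φ = 0.601973, sin λ = 0.533278, cos λ = 0.845940.
ΔU = cos φ cos λ·ΔX + cos φ sin λ·ΔY + sin φ·ΔZ = (0.601973)(0.845940)(-105) + (0.601973)(0.533278)(423) + (-0.798517)(314) = -168.41 m.

ΔU = -168.4 m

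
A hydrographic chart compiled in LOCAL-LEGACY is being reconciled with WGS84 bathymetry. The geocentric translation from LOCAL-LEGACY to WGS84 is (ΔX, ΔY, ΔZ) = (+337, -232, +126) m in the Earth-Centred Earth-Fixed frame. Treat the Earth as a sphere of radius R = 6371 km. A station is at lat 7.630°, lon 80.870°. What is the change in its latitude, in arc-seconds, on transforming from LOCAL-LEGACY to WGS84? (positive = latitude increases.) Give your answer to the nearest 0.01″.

sin φ = 0.132775, cos φ = 0.991146, sin λ = 0.987331, cos λ = 0.158675.
North component: ΔN = −sin φ cos λ·ΔX − sin φ sin λ·ΔY + cos φ·ΔZ = −(0.132775)(0.158675)(337) − (0.132775)(0.987331)(-232) + (0.991146)(126) = 148.20 m.
1° of latitude spans πR/180 = 111195 m, so Δφ = 148.20 / 111195 × 3600 = 4.798″.

Δφ = 4.80″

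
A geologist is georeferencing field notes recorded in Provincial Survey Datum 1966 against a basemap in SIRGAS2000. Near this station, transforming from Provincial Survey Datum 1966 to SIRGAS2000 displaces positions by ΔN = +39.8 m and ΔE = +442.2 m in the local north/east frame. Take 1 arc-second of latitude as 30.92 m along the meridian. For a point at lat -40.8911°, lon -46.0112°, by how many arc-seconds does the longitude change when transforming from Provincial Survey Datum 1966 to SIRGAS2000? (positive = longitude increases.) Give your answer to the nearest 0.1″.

At latitude -40.8911°, cos φ = 0.755955.
1″ of longitude at this latitude = 30.92 × cos φ = 23.3741 m, so Δλ = 442.2 / 23.3741 = 18.918″.

Δλ = 18.9″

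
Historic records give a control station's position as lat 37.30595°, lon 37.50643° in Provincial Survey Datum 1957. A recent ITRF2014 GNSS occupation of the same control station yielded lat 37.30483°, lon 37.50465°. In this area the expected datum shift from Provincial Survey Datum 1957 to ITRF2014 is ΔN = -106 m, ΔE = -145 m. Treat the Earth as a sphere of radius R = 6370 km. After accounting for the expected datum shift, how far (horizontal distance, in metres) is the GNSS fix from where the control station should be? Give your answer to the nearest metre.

22 m

Observed coordinate differences: Δφ = -0.00112°, Δλ = -0.00178°.
Converting to metres (1° lat = 111177 m, cos φ = 0.795411): observed ΔN = -124.5 m, observed ΔE = -157.4 m.
Subtracting the expected shift leaves a residual of -124.5 − (-106) = -18.5 m north and -157.4 − (-145) = -12.4 m east.
Residual distance = √((-18.5)² + (-12.4)²) = 22.3 m.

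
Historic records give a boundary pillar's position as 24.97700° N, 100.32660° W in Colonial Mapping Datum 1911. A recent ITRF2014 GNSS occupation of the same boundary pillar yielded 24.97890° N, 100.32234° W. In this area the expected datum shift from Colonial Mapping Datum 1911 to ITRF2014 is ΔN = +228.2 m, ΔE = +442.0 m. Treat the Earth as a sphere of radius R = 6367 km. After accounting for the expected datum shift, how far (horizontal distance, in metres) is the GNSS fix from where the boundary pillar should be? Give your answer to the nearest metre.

Observed coordinate differences: Δφ = +0.00190°, Δλ = +0.00426°.
Converting to metres (1° lat = 111125 m, cos φ = 0.906477): observed ΔN = 211.1 m, observed ΔE = 429.1 m.
Subtracting the expected shift leaves a residual of 211.1 − (228.2) = -17.1 m north and 429.1 − (442.0) = -12.9 m east.
Residual distance = √((-17.1)² + (-12.9)²) = 21.4 m.

21 m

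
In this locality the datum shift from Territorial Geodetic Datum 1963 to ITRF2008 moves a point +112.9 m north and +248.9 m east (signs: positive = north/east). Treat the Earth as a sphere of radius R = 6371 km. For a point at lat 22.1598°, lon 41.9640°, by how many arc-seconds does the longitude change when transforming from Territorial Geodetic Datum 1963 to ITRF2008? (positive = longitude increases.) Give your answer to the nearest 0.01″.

At latitude 22.1598°, cos φ = 0.926135.
One radian of longitude at latitude φ spans R cos φ, so Δλ = ΔE / (R cos φ) = 248.9 / (6371000 × 0.926135) = 4.2184e-05 rad = 8.701″.

Δλ = 8.70″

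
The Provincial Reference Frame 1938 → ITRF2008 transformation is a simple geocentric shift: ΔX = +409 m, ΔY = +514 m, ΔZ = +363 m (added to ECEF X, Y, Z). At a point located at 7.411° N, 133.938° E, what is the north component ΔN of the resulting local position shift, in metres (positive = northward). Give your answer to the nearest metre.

At φ = 7.411°, λ = 133.938°: sin φ = 0.128986, cos φ = 0.991646, sin λ = 0.720091, cos λ = -0.693880.
ΔN = −sin φ cos λ·ΔX − sin φ sin λ·ΔY + cos φ·ΔZ = −(0.128986)(-0.693880)(409) − (0.128986)(0.720091)(514) + (0.991646)(363) = 348.83 m.

ΔN = 349 m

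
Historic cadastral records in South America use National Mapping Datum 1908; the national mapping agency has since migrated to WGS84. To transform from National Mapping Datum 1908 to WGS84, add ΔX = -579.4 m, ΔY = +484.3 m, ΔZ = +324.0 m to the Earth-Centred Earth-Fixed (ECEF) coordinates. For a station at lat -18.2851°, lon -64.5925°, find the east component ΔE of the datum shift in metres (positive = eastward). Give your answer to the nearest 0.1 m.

The local east axis at (φ, λ) is (−sin λ, cos λ, 0), so ΔE = −sin(-64.5925°)·(-579.4) + cos(-64.5925°)·484.3 = -315.57 m.

ΔE = -315.6 m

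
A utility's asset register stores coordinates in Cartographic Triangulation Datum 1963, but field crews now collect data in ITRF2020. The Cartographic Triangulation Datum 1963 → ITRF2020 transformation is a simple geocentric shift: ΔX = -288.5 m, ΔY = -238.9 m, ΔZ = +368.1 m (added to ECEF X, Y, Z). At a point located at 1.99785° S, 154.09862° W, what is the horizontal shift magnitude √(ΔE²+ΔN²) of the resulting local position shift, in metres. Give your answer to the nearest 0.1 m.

390.8 m

At φ = -1.99785°, λ = -154.09862°: sin φ = -0.034862, cos φ = 0.999392, sin λ = -0.436823, cos λ = -0.899547.
ΔE = −sin λ·ΔX + cos λ·ΔY = −(-0.436823)·(-288.5) + (-0.899547)·(-238.9) = 88.88 m.
ΔN = −sin φ cos λ·ΔX − sin φ sin λ·ΔY + cos φ·ΔZ = −(-0.034862)(-0.899547)(-288.5) − (-0.034862)(-0.436823)(-238.9) + (0.999392)(368.1) = 380.56 m.
Horizontal magnitude = √(ΔE² + ΔN²) = √(88.88² + 380.56²) = 390.80 m.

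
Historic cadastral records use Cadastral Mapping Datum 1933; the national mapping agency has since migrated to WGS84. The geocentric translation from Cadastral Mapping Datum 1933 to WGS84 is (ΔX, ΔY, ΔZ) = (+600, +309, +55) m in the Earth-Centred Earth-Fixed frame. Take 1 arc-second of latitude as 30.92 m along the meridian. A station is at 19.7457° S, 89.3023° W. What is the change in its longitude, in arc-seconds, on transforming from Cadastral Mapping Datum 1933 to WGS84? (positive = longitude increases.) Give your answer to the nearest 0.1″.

sin φ = -0.337846, cos φ = 0.941201, sin λ = -0.999926, cos λ = 0.012177.
East component: ΔE = −sin λ·ΔX + cos λ·ΔY = −(-0.999926)(600) + (0.012177)(309) = 603.72 m.
1° of latitude spans 3600 × 30.92 = 111312 m; at latitude φ, 1° of longitude spans that × cos φ = 104767.0 m, so Δλ = 603.72 / 104767.0 × 3600 = 20.745″.

Δλ = 20.7″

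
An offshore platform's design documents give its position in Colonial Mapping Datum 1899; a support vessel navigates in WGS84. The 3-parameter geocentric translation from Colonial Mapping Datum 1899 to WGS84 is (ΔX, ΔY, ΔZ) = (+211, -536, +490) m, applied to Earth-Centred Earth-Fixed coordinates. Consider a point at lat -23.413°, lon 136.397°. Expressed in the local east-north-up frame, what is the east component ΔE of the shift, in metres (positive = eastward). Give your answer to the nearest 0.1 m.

The local east axis at (φ, λ) is (−sin λ, cos λ, 0), so ΔE = −sin(136.397°)·211 + cos(136.397°)·(-536) = 242.62 m.

ΔE = 242.6 m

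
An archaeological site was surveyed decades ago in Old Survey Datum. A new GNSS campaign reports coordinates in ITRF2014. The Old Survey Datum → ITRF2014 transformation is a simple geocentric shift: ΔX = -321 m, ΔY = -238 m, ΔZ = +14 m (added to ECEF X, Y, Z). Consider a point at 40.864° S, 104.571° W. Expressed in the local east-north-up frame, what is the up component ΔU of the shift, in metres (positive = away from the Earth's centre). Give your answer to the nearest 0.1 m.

ΔU = 226.1 m

The local up (radial) axis is (cos φ cos λ, cos φ sin λ, sin φ), giving ΔU = 61.074 + 174.202 − 9.160 = 226.12 m.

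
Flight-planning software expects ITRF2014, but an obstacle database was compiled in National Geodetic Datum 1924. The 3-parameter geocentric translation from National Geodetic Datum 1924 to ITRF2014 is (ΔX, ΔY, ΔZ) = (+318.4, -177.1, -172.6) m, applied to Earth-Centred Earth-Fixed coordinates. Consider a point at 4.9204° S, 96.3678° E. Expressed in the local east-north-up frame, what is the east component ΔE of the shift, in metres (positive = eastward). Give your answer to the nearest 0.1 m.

The local east axis at (φ, λ) is (−sin λ, cos λ, 0), so ΔE = −sin(96.3678°)·318.4 + cos(96.3678°)·(-177.1) = -296.79 m.

ΔE = -296.8 m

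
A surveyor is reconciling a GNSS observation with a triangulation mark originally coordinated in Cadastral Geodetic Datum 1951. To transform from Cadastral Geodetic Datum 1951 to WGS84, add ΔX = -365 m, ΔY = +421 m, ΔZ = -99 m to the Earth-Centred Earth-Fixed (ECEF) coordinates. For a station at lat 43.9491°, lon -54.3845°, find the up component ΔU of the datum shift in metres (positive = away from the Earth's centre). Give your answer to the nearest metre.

ΔU = -468 m

At φ = 43.9491°, λ = -54.3845°: sin φ = 0.694019, cos φ = 0.719957, sin λ = -0.812943, cos λ = 0.582343.
ΔU = cos φ cos λ·ΔX + cos φ sin λ·ΔY + sin φ·ΔZ = (0.719957)(0.582343)(-365) + (0.719957)(-0.812943)(421) + (0.694019)(-99) = -468.14 m.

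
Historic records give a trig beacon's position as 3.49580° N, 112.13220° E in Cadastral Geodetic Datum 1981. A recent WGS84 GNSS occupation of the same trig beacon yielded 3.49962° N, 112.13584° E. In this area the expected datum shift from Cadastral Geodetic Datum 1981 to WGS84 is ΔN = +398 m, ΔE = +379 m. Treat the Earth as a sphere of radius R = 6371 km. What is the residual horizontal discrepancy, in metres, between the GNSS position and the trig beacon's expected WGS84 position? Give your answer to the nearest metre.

37 m

Observed coordinate differences: Δφ = +0.00382°, Δλ = +0.00364°.
Converting to metres (1° lat = 111195 m, cos φ = 0.998139): observed ΔN = 424.8 m, observed ΔE = 404.0 m.
Subtracting the expected shift leaves a residual of 424.8 − (398) = 26.8 m north and 404.0 − (379) = 25.0 m east.
Residual distance = √(26.8² + 25.0²) = 36.6 m.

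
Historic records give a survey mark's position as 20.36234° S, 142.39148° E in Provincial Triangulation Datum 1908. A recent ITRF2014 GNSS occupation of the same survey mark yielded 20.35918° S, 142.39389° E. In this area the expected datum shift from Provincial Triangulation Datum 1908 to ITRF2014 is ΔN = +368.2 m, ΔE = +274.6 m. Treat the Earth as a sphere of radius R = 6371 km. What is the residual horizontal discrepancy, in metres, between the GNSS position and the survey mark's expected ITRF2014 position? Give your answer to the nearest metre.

29 m

Observed coordinate differences: Δφ = +0.00316°, Δλ = +0.00241°.
Converting to metres (1° lat = 111195 m, cos φ = 0.937511): observed ΔN = 351.4 m, observed ΔE = 251.2 m.
Subtracting the expected shift leaves a residual of 351.4 − (368.2) = -16.8 m north and 251.2 − (274.6) = -23.4 m east.
Residual distance = √((-16.8)² + (-23.4)²) = 28.8 m.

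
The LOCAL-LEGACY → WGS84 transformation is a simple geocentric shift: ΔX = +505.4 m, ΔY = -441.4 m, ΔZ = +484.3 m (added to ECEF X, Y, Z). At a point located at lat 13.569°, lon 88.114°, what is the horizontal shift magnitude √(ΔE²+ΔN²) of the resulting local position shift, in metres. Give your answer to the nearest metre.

At φ = 13.569°, λ = 88.114°: sin φ = 0.234616, cos φ = 0.972088, sin λ = 0.999458, cos λ = 0.032911.
ΔE = −sin λ·ΔX + cos λ·ΔY = −(0.999458)·(505.4) + (0.032911)·(-441.4) = -519.65 m.
ΔN = −sin φ cos λ·ΔX − sin φ sin λ·ΔY + cos φ·ΔZ = −(0.234616)(0.032911)(505.4) − (0.234616)(0.999458)(-441.4) + (0.972088)(484.3) = 570.38 m.
Horizontal magnitude = √(ΔE² + ΔN²) = √((-519.65)² + 570.38²) = 771.61 m.

772 m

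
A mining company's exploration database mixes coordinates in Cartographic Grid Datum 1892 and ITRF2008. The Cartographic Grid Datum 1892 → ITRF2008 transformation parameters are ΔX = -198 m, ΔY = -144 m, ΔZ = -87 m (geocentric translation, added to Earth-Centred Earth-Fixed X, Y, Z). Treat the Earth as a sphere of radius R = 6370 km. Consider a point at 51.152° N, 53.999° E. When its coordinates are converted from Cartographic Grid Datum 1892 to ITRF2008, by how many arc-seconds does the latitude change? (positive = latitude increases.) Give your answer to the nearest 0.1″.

sin φ = 0.778813, cos φ = 0.627256, sin λ = 0.809007, cos λ = 0.587799.
North component: ΔN = −sin φ cos λ·ΔX − sin φ sin λ·ΔY + cos φ·ΔZ = −(0.778813)(0.587799)(-198) − (0.778813)(0.809007)(-144) + (0.627256)(-87) = 126.80 m.
1° of latitude spans πR/180 = 111177 m, so Δφ = 126.80 / 111177 × 3600 = 4.106″.

Δφ = 4.1″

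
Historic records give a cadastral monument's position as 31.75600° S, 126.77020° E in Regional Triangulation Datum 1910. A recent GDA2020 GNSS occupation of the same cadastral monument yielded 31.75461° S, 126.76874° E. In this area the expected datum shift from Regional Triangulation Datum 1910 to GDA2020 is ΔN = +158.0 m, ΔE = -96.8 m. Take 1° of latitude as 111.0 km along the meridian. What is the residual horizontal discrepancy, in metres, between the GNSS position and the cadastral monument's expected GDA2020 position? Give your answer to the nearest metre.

41 m

Observed coordinate differences: Δφ = +0.00139°, Δλ = -0.00146°.
Converting to metres (1° lat = 111000 m, cos φ = 0.850297): observed ΔN = 154.3 m, observed ΔE = -137.8 m.
Subtracting the expected shift leaves a residual of 154.3 − (158.0) = -3.7 m north and -137.8 − (-96.8) = -41.0 m east.
Residual distance = √((-3.7)² + (-41.0)²) = 41.2 m.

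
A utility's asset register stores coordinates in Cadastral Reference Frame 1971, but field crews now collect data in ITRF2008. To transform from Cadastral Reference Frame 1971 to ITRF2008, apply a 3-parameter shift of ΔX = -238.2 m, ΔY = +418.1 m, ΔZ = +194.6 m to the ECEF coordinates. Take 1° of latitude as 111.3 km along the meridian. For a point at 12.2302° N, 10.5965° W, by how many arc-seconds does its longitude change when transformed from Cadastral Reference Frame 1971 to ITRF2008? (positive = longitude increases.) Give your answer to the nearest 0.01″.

sin φ = 0.211840, cos φ = 0.977304, sin λ = -0.183891, cos λ = 0.982947.
East component: ΔE = −sin λ·ΔX + cos λ·ΔY = −(-0.183891)(-238.2) + (0.982947)(418.1) = 367.17 m.
1° of latitude spans 111300 m; at latitude φ, 1° of longitude spans that × cos φ = 108774.0 m, so Δλ = 367.17 / 108774.0 × 3600 = 12.152″.

Δλ = 12.15″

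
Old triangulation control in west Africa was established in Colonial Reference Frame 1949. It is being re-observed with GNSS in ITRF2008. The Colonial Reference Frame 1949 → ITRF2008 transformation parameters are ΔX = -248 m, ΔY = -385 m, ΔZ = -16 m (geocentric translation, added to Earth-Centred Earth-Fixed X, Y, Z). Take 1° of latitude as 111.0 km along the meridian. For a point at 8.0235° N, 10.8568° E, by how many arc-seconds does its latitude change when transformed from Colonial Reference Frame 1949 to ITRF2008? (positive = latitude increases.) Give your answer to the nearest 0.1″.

sin φ = 0.139579, cos φ = 0.990211, sin λ = 0.188355, cos λ = 0.982101.
North component: ΔN = −sin φ cos λ·ΔX − sin φ sin λ·ΔY + cos φ·ΔZ = −(0.139579)(0.982101)(-248) − (0.139579)(0.188355)(-385) + (0.990211)(-16) = 28.27 m.
1° of latitude spans 111000 m, so Δφ = 28.27 / 111000 × 3600 = 0.917″.

Δφ = 0.9″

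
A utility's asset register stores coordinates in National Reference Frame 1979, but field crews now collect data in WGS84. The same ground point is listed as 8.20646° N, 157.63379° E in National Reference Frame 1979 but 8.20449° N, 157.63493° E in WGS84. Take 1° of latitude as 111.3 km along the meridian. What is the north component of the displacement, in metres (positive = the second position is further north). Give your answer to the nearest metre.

ΔN = -219 m

Δφ = 8.20449° − 8.20646° = -0.00197°; Δλ = 157.63493° − 157.63379° = +0.00114°.
ΔN = Δφ × 111300 = -219.3 m; ΔE = Δλ × 111300 × cos(8.20646°) = +0.00114 × 111300 × 0.989760 = 125.6 m.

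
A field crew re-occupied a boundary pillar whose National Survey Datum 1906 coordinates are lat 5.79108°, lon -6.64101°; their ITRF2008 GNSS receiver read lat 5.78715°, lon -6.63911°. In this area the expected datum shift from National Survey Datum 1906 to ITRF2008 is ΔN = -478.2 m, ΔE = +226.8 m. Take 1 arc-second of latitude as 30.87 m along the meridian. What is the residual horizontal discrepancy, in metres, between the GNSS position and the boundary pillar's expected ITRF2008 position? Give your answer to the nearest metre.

45 m

Observed coordinate differences: Δφ = -0.00393°, Δλ = +0.00190°.
Converting to metres (1° lat = 111132 m, cos φ = 0.994896): observed ΔN = -436.7 m, observed ΔE = 210.1 m.
Subtracting the expected shift leaves a residual of -436.7 − (-478.2) = 41.5 m north and 210.1 − (226.8) = -16.7 m east.
Residual distance = √(41.5² + (-16.7)²) = 44.7 m.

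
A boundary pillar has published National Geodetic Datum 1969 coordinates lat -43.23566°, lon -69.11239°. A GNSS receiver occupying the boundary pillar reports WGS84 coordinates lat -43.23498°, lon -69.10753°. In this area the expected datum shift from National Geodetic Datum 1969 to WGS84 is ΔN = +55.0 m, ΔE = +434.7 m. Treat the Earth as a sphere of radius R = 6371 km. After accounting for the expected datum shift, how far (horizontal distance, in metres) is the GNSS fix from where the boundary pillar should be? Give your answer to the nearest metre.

46 m

Observed coordinate differences: Δφ = +0.00068°, Δλ = +0.00486°.
Converting to metres (1° lat = 111195 m, cos φ = 0.728542): observed ΔN = 75.6 m, observed ΔE = 393.7 m.
Subtracting the expected shift leaves a residual of 75.6 − (55.0) = 20.6 m north and 393.7 − (434.7) = -41.0 m east.
Residual distance = √(20.6² + (-41.0)²) = 45.9 m.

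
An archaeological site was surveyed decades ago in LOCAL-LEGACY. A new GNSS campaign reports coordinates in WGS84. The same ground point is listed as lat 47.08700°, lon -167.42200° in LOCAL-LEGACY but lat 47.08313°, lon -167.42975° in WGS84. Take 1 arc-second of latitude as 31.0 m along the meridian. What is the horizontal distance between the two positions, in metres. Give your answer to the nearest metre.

730 m

Δφ = 47.08313° − 47.08700° = -0.00387°; Δλ = -167.42975° − -167.42200° = -0.00775°.
1° of latitude = 3600 × 31.00 = 111600 m.
ΔN = Δφ × 111600 = -431.9 m; ΔE = Δλ × 111600 × cos(47.08700°) = -0.00775 × 111600 × 0.680887 = -588.9 m.
Distance = √(ΔE² + ΔN²) = √((-588.9)² + (-431.9)²) = 730.3 m.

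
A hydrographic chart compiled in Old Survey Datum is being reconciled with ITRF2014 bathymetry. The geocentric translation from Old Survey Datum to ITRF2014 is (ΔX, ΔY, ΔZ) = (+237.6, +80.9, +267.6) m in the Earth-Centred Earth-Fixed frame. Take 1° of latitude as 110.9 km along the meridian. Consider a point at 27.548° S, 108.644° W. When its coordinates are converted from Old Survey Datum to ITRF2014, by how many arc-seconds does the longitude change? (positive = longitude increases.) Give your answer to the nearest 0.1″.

Δλ = 7.3″

sin φ = -0.462492, cos φ = 0.886624, sin λ = -0.947523, cos λ = -0.319687.
East component: ΔE = −sin λ·ΔX + cos λ·ΔY = −(-0.947523)(237.6) + (-0.319687)(80.9) = 199.27 m.
1° of latitude spans 110900 m; at latitude φ, 1° of longitude spans that × cos φ = 98326.6 m, so Δλ = 199.27 / 98326.6 × 3600 = 7.296″.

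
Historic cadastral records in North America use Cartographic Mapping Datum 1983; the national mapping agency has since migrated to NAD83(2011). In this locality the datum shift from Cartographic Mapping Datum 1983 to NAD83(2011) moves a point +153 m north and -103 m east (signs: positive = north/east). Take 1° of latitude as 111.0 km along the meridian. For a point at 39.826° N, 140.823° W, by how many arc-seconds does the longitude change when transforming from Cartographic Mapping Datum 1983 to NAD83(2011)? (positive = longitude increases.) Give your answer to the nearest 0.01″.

At latitude 39.826°, cos φ = 0.767993.
1° of longitude at this latitude = 111.0 × cos φ = 85.25 km, so Δλ = -103.0 / 85247.2 = -0.0012083° = -4.350″.

Δλ = -4.35″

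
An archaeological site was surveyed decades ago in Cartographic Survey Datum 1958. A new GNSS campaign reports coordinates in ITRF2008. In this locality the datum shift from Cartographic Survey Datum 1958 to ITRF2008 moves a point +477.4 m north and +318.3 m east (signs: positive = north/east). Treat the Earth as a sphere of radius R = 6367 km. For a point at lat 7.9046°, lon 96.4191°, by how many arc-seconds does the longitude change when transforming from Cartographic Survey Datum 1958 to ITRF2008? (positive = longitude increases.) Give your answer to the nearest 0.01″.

At latitude 7.9046°, cos φ = 0.990498.
One radian of longitude at latitude φ spans R cos φ, so Δλ = ΔE / (R cos φ) = 318.3 / (6367000 × 0.990498) = 5.0472e-05 rad = 10.411″.

Δλ = 10.41″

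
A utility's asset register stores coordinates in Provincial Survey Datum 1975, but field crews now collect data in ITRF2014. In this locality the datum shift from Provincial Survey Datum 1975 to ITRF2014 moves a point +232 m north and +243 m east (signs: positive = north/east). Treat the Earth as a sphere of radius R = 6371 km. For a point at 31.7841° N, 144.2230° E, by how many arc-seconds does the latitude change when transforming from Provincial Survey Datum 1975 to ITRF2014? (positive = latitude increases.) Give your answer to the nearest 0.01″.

Δφ = 7.51″

On a sphere of radius R, 1 rad of latitude = R, so Δφ = ΔN / R = 232.0 / 6371000 = 3.6415e-05 rad = 7.511″.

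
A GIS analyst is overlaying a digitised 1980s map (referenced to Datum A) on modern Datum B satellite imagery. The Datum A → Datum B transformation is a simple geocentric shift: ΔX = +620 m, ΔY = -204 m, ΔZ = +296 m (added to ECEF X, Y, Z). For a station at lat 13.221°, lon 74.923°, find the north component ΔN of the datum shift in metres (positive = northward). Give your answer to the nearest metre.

ΔN = 296 m

At φ = 13.221°, λ = 74.923°: sin φ = 0.228708, cos φ = 0.973495, sin λ = 0.965577, cos λ = 0.260117.
ΔN = −sin φ cos λ·ΔX − sin φ sin λ·ΔY + cos φ·ΔZ = −(0.228708)(0.260117)(620) − (0.228708)(0.965577)(-204) + (0.973495)(296) = 296.32 m.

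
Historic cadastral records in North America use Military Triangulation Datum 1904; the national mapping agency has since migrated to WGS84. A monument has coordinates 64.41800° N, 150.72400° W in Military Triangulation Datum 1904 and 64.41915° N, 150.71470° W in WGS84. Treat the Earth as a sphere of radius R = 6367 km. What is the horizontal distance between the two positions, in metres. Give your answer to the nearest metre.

464 m

Δφ = 64.41915° − 64.41800° = +0.00115°; Δλ = -150.71470° − -150.72400° = +0.00930°.
1° along a meridian = πR/180 = 111125 m.
ΔN = Δφ × 111125 = 127.8 m; ΔE = Δλ × 111125 × cos(64.41800°) = +0.00930 × 111125 × 0.431802 = 446.3 m.
Distance = √(ΔE² + ΔN²) = √(446.3² + 127.8²) = 464.2 m.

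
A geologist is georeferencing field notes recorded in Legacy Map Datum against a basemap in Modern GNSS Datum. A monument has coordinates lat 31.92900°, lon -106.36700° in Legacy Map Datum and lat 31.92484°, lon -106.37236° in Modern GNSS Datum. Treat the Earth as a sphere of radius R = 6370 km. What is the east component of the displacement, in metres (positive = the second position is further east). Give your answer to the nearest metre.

ΔE = -506 m

Δφ = 31.92484° − 31.92900° = -0.00416°; Δλ = -106.37236° − -106.36700° = -0.00536°.
1° along a meridian = πR/180 = 111177 m.
ΔN = Δφ × 111177 = -462.5 m; ΔE = Δλ × 111177 × cos(31.92900°) = -0.00536 × 111177 × 0.848704 = -505.8 m.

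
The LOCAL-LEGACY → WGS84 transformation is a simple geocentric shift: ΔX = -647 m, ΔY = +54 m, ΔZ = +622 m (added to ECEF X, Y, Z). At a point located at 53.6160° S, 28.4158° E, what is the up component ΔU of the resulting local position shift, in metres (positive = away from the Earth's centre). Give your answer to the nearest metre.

At φ = -53.6160°, λ = 28.4158°: sin φ = -0.805059, cos φ = 0.593194, sin λ = 0.475867, cos λ = 0.879517.
ΔU = cos φ cos λ·ΔX + cos φ sin λ·ΔY + sin φ·ΔZ = (0.593194)(0.879517)(-647) + (0.593194)(0.475867)(54) + (-0.805059)(622) = -823.06 m.

ΔU = -823 m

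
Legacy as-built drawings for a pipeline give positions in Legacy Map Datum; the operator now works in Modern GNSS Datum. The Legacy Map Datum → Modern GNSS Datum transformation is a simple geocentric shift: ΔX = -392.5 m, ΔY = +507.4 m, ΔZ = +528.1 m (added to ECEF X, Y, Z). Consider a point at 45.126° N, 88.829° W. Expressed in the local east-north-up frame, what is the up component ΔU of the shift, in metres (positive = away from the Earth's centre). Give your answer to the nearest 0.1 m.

ΔU = 10.7 m

At φ = 45.126°, λ = -88.829°: sin φ = 0.708660, cos φ = 0.705550, sin λ = -0.999791, cos λ = 0.020436.
ΔU = cos φ cos λ·ΔX + cos φ sin λ·ΔY + sin φ·ΔZ = (0.705550)(0.020436)(-392.5) + (0.705550)(-0.999791)(507.4) + (0.708660)(528.1) = 10.66 m.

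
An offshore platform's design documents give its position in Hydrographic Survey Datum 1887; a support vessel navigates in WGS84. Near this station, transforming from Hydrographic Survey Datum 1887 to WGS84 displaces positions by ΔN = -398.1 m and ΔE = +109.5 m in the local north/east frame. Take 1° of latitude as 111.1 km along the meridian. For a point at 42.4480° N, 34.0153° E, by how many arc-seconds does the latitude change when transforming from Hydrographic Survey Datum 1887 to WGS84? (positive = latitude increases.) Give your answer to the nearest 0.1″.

1° of latitude = 111.1 km, so Δφ = -398.1 / 111100 = -0.0035833° = -12.900″.

Δφ = -12.9″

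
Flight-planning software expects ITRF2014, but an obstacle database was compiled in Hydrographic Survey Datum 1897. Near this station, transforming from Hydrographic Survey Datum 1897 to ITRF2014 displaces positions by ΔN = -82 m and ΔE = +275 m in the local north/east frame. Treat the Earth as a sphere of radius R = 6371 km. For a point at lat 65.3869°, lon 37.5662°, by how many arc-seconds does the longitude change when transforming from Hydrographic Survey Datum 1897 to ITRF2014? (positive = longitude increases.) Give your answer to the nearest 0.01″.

Δλ = 21.38″

At latitude 65.3869°, cos φ = 0.416489.
One radian of longitude at latitude φ spans R cos φ, so Δλ = ΔE / (R cos φ) = 275.0 / (6371000 × 0.416489) = 1.0364e-04 rad = 21.377″.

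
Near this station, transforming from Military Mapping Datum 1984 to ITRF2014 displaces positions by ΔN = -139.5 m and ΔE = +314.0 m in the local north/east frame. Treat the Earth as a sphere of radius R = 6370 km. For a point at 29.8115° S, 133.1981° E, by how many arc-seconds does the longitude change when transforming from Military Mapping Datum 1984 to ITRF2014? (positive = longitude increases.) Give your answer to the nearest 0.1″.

Δλ = 11.7″

At latitude -29.8115°, cos φ = 0.867666.
One radian of longitude at latitude φ spans R cos φ, so Δλ = ΔE / (R cos φ) = 314.0 / (6370000 × 0.867666) = 5.6812e-05 rad = 11.718″.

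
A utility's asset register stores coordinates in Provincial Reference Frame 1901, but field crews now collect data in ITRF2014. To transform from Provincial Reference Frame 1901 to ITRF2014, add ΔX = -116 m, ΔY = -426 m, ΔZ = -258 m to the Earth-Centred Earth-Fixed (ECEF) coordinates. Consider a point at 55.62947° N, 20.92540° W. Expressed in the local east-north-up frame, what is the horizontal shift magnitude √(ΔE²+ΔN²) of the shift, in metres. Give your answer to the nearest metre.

475 m

At φ = 55.62947°, λ = -20.92540°: sin φ = 0.825404, cos φ = 0.564543, sin λ = -0.357152, cos λ = 0.934046.
ΔE = −sin λ·ΔX + cos λ·ΔY = −(-0.357152)·(-116) + (0.934046)·(-426) = -439.33 m.
ΔN = −sin φ cos λ·ΔX − sin φ sin λ·ΔY + cos φ·ΔZ = −(0.825404)(0.934046)(-116) − (0.825404)(-0.357152)(-426) + (0.564543)(-258) = -181.80 m.
Horizontal magnitude = √(ΔE² + ΔN²) = √((-439.33)² + (-181.80)²) = 475.46 m.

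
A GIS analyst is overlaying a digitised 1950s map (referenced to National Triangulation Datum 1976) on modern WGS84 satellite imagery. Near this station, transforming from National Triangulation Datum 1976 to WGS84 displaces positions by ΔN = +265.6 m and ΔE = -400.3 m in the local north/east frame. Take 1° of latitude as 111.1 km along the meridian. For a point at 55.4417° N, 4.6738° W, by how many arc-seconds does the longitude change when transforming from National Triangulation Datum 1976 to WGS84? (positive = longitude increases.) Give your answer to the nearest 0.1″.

Δλ = -22.9″

At latitude 55.4417°, cos φ = 0.567245.
1° of longitude at this latitude = 111.1 × cos φ = 63.02 km, so Δλ = -400.3 / 63020.9 = -0.0063519° = -22.867″.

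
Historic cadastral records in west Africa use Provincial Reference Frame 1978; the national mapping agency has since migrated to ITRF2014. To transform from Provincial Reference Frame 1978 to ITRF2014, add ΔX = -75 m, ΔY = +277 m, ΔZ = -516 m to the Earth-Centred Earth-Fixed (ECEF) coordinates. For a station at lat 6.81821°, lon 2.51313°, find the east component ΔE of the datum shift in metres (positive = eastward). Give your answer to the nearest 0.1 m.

ΔE = 280.0 m

At φ = 6.81821°, λ = 2.51313°: sin φ = 0.118720, cos φ = 0.992928, sin λ = 0.043848, cos λ = 0.999038.
ΔE = −sin λ·ΔX + cos λ·ΔY = −(0.043848)·(-75) + (0.999038)·(277) = 280.02 m.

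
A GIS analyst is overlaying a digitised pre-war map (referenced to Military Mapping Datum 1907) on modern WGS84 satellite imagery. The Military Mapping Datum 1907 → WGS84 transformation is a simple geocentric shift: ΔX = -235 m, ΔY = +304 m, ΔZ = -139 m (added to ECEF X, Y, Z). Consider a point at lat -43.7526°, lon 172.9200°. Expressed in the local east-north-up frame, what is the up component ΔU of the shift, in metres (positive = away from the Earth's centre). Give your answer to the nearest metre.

At φ = -43.7526°, λ = 172.9200°: sin φ = -0.691546, cos φ = 0.722333, sin λ = 0.123255, cos λ = -0.992375.
ΔU = cos φ cos λ·ΔX + cos φ sin λ·ΔY + sin φ·ΔZ = (0.722333)(-0.992375)(-235) + (0.722333)(0.123255)(304) + (-0.691546)(-139) = 291.64 m.

ΔU = 292 m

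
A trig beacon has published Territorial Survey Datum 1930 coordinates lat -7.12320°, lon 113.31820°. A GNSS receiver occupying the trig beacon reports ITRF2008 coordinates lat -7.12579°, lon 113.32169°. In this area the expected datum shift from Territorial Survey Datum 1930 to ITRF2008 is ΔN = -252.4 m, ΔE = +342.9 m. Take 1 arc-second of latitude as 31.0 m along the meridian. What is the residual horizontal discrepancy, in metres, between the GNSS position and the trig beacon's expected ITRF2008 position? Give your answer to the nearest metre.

57 m

Observed coordinate differences: Δφ = -0.00259°, Δλ = +0.00349°.
Converting to metres (1° lat = 111600 m, cos φ = 0.992282): observed ΔN = -289.0 m, observed ΔE = 386.5 m.
Subtracting the expected shift leaves a residual of -289.0 − (-252.4) = -36.6 m north and 386.5 − (342.9) = 43.6 m east.
Residual distance = √((-36.6)² + 43.6²) = 56.9 m.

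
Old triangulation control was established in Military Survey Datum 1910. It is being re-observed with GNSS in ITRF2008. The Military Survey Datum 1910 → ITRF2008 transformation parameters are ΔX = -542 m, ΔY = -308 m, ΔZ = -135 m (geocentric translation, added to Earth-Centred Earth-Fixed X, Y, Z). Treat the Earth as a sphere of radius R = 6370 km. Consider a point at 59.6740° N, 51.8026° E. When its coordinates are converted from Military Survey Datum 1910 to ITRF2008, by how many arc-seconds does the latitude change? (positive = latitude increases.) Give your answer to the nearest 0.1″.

Δφ = 13.9″

sin φ = 0.863167, cos φ = 0.504919, sin λ = 0.785885, cos λ = 0.618373.
North component: ΔN = −sin φ cos λ·ΔX − sin φ sin λ·ΔY + cos φ·ΔZ = −(0.863167)(0.618373)(-542) − (0.863167)(0.785885)(-308) + (0.504919)(-135) = 430.06 m.
1° of latitude spans πR/180 = 111177 m, so Δφ = 430.06 / 111177 × 3600 = 13.926″.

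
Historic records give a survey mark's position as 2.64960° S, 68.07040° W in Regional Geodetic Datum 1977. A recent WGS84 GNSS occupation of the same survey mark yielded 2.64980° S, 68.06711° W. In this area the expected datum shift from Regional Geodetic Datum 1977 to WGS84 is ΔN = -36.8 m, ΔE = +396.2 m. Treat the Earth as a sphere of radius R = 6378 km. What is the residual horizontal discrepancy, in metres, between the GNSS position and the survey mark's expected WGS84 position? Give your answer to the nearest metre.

Observed coordinate differences: Δφ = -0.00020°, Δλ = +0.00329°.
Converting to metres (1° lat = 111317 m, cos φ = 0.998931): observed ΔN = -22.3 m, observed ΔE = 365.8 m.
Subtracting the expected shift leaves a residual of -22.3 − (-36.8) = 14.5 m north and 365.8 − (396.2) = -30.4 m east.
Residual distance = √(14.5² + (-30.4)²) = 33.7 m.

34 m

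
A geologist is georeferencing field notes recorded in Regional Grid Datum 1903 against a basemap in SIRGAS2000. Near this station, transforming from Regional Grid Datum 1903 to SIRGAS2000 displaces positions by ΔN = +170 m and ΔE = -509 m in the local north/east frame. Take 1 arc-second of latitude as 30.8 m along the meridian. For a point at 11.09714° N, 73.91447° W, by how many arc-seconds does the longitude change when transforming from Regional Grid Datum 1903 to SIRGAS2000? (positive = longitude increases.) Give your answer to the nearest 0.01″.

At latitude 11.09714°, cos φ = 0.981302.
1″ of longitude at this latitude = 30.80 × cos φ = 30.2241 m, so Δλ = -509.0 / 30.2241 = -16.841″.

Δλ = -16.84″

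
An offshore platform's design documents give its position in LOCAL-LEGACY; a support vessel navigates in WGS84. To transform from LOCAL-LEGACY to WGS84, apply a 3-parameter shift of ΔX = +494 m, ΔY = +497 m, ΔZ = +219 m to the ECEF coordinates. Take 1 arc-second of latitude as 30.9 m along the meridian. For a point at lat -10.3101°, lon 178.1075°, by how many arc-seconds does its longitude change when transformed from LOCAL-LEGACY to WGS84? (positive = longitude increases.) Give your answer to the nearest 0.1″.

Δλ = -16.9″

sin φ = -0.178976, cos φ = 0.983854, sin λ = 0.033024, cos λ = -0.999455.
East component: ΔE = −sin λ·ΔX + cos λ·ΔY = −(0.033024)(494) + (-0.999455)(497) = -513.04 m.
1° of latitude spans 3600 × 30.90 = 111240 m; at latitude φ, 1° of longitude spans that × cos φ = 109443.9 m, so Δλ = -513.04 / 109443.9 × 3600 = -16.876″.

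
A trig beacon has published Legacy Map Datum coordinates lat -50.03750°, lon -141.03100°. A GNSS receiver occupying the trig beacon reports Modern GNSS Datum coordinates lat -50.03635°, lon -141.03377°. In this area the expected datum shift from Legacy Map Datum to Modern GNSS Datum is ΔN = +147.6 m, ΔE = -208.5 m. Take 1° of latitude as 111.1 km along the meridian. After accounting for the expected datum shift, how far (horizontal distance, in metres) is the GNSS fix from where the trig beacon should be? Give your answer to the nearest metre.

23 m

Observed coordinate differences: Δφ = +0.00115°, Δλ = -0.00277°.
Converting to metres (1° lat = 111100 m, cos φ = 0.642286): observed ΔN = 127.8 m, observed ΔE = -197.7 m.
Subtracting the expected shift leaves a residual of 127.8 − (147.6) = -19.8 m north and -197.7 − (-208.5) = 10.8 m east.
Residual distance = √((-19.8)² + 10.8²) = 22.6 m.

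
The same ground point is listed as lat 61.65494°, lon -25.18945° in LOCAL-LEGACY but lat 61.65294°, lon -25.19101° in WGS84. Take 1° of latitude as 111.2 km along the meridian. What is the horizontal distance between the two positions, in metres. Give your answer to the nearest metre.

Δφ = 61.65294° − 61.65494° = -0.00200°; Δλ = -25.19101° − -25.18945° = -0.00156°.
ΔN = Δφ × 111200 = -222.4 m; ΔE = Δλ × 111200 × cos(61.65494°) = -0.00156 × 111200 × 0.474781 = -82.4 m.
Distance = √(ΔE² + ΔN²) = √((-82.4)² + (-222.4)²) = 237.2 m.

237 m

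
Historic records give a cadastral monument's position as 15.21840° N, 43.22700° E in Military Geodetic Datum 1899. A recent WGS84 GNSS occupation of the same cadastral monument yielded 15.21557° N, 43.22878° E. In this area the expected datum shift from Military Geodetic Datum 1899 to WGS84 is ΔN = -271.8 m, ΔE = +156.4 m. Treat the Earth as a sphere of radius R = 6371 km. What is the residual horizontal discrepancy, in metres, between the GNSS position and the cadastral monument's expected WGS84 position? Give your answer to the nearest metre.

55 m

Observed coordinate differences: Δφ = -0.00283°, Δλ = +0.00178°.
Converting to metres (1° lat = 111195 m, cos φ = 0.964932): observed ΔN = -314.7 m, observed ΔE = 191.0 m.
Subtracting the expected shift leaves a residual of -314.7 − (-271.8) = -42.9 m north and 191.0 − (156.4) = 34.6 m east.
Residual distance = √((-42.9)² + 34.6²) = 55.1 m.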